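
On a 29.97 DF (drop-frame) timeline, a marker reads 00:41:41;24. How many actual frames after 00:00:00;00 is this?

Complete 10-minute blocks: 4, each 17982 frames → 71928.
Remaining 1 whole minute in the current block: 1800 + 0 × 1798 = 1800 frames.
Within the current minute: 41 × 30 + 24 − 2 = 1252 (labels ;00/;01 skipped at this minute). Total = 71928 + 1800 + 1252 = 74980.

74980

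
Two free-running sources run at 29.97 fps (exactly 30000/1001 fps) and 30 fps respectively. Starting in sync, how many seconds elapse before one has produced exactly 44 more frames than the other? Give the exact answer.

The gap grows by |30 − 30000/1001| = 30/1001 frames per second.
Time for a 44-frame gap: 44 ÷ (30/1001) = 22022/15 s.

22022/15 seconds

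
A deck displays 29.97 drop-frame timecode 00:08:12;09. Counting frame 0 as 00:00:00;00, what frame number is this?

Complete 10-minute blocks: 0, each 17982 frames → 0.
Remaining 8 whole minutes in the current block: 1800 + 7 × 1798 = 14386 frames.
Within the current minute: 12 × 30 + 9 − 2 = 367 (labels ;00/;01 skipped at this minute). Total = 0 + 14386 + 367 = 14753.

14753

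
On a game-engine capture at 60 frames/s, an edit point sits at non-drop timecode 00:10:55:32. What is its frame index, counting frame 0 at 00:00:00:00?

Total seconds to the label: (0 × 3600 + 10 × 60 + 55) = 655.
Frame index = 655 × 60 + 32 = 39332.

frame 39332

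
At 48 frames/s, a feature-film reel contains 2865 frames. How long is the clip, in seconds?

Running time = 2865 / (48) = 59.6875 s.

59.6875 seconds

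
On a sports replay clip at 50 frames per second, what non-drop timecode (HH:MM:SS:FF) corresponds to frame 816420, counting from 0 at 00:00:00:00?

04:32:08:20

816420 ÷ 50 = 16328 full seconds, remainder 20 frames.
16328 s = 4 h 32 min 8 s.
Timecode: 04:32:08:20.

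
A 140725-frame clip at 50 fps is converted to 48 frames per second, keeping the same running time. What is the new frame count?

135096 frames

Target frames = source frames × (target rate / source rate) = 140725 × (48)/(50) = 140725 × 24/25 = 135096.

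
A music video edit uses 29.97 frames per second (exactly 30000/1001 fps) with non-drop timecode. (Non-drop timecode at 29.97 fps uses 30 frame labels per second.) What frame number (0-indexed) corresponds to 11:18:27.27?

Total seconds to the label: (11 × 3600 + 18 × 60 + 27) = 40707.
Frame index = 40707 × 30 + 27 = 1221237.

1221237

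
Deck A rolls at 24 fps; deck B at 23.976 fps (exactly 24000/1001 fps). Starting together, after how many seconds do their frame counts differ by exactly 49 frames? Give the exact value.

49049/24 seconds

The gap grows by |24000/1001 − 24| = 24/1001 frames per second.
Time for a 49-frame gap: 49 ÷ (24/1001) = 49049/24 s.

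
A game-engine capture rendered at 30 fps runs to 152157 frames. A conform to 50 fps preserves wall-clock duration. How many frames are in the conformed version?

Target frames = source frames × (target rate / source rate) = 152157 × (50)/(30) = 152157 × 5/3 = 253595.

253595 frames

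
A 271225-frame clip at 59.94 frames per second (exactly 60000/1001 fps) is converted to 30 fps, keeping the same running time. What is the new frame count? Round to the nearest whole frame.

135748 frames

Frames at target rate = 271225 × (30) / (60000/1001) = 10859849/80 ≈ 135748.112.
Nearest whole frame: 135748.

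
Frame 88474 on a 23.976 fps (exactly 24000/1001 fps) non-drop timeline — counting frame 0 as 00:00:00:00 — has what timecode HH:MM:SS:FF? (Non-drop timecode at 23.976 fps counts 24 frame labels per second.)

01:01:26:10

88474 ÷ 24 = 3686 full seconds, remainder 10 frames.
3686 s = 1 h 1 min 26 s.
Timecode: 01:01:26:10.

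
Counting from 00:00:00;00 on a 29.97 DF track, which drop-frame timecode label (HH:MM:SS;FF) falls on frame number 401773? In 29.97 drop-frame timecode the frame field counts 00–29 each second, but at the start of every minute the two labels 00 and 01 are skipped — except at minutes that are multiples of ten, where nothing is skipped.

Ten DF minutes hold 17982 frames, so frame 401773 lies in block 22 (frames 395604–413585) with 6169 frames into that block.
The block's first minute is 1800 frames and the rest 1798 each; 6169 frames reaches minute 3, so 22 × 18 + 3 × 2 = 402 labels have been skipped so far.
Adding those back, label number 401773 + 402 = 402175 at 30 labels/s is 13405 s + 25 f = 3 h 43 min 25 s frame 25, i.e. 03:43:25;25.

03:43:25;25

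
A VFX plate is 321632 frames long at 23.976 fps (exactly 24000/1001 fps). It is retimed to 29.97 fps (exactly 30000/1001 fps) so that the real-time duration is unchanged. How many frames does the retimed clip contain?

402040 frames

Target frames = source frames × (target rate / source rate) = 321632 × (30000/1001)/(24000/1001) = 321632 × 5/4 = 402040.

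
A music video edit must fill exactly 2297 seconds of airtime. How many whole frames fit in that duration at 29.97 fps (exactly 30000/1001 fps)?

Frames = 2297 × 30000/1001 = 68910000/1001 ≈ 68841.1588.
Complete frames: 68841.

68841 frames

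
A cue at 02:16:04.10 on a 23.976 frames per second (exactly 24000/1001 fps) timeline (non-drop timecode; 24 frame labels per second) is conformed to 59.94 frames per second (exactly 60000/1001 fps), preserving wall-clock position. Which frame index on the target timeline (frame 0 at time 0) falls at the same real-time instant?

frame 489865

Source frame index: (2×3600 + 16×60 + 4) × 24 + 10 = 195946.
Real time: 195946 / (24000/1001) = 98070973/12000 s.
Target frame: (98070973/12000) × (60000/1001) = 489865.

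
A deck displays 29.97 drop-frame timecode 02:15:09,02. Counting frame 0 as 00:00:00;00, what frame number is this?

As if non-drop at 30 labels/s: (2 × 3600 + 15 × 60 + 9) × 30 + 2 = 243272.
Minute boundaries passed: 135; those not divisible by 10: 135 − 13 = 122; dropped labels = 2 × 122 = 244.
Actual frame index = 243272 − 244 = 243028.

243028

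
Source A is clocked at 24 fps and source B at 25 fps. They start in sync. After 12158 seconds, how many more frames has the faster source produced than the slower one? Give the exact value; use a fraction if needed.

A emits 24 × 12158 = 291792 frames; B emits 25 × 12158 = 303950.
Difference = 12158 frames; B is ahead of A.

12158 frames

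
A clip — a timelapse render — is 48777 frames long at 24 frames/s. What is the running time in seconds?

Running time = 48777 / (24) = 2032.375 s.

2032.375 seconds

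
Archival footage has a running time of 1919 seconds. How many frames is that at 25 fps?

Frames = 1919 × 25 = 47975.

47975 frames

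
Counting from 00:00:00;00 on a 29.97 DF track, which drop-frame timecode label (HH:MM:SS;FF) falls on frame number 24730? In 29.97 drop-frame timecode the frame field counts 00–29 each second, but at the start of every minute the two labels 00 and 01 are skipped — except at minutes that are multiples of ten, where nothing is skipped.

Ten DF minutes hold 17982 frames, so frame 24730 lies in block 1 (frames 17982–35963) with 6748 frames into that block.
The block's first minute is 1800 frames and the rest 1798 each; 6748 frames reaches minute 3, so 1 × 18 + 3 × 2 = 24 labels have been skipped so far.
Adding those back, label number 24730 + 24 = 24754 at 30 labels/s is 825 s + 4 f = 0 h 13 min 45 s frame 4, i.e. 00:13:45;04.

00:13:45;04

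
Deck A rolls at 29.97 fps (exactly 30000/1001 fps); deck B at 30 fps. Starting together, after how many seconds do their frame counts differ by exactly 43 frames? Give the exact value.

43043/30 seconds

The gap grows by |30 − 30000/1001| = 30/1001 frames per second.
Time for a 43-frame gap: 43 ÷ (30/1001) = 43043/30 s.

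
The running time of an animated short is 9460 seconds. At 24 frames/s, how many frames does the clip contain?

227040 frames

Frames = 9460 × 24 = 227040.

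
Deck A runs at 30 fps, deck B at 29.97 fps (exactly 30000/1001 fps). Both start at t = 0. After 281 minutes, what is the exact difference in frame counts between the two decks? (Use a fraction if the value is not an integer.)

281 min = 16860 s.
A emits 30 × 16860 = 505800 frames; B emits 30000/1001 × 16860 = 505800000/1001.
Difference = 505800/1001 frames (≈ 505.2947); B is behind A.

505800/1001 frames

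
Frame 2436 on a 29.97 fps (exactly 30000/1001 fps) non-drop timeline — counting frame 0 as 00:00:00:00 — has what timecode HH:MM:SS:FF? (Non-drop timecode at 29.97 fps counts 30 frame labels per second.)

00:01:21:06

2436 ÷ 30 = 81 full seconds, remainder 6 frames.
81 s = 0 h 1 min 21 s.
Timecode: 00:01:21:06.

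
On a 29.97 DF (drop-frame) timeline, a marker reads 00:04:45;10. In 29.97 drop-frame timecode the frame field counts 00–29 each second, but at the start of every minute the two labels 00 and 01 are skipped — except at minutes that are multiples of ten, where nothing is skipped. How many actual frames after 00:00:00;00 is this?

8552

As if non-drop at 30 labels/s: (0 × 3600 + 4 × 60 + 45) × 30 + 10 = 8560.
Minute boundaries passed: 4; those not divisible by 10: 4 − 0 = 4; dropped labels = 2 × 4 = 8.
Actual frame index = 8560 − 8 = 8552.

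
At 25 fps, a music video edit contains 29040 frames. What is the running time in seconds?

Running time = 29040 / (25) = 1161.6 s.

1161.6 seconds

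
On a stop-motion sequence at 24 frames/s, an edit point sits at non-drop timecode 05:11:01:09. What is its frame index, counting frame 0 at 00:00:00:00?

frame 447873

Total seconds to the label: (5 × 3600 + 11 × 60 + 1) = 18661.
Frame index = 18661 × 24 + 9 = 447873.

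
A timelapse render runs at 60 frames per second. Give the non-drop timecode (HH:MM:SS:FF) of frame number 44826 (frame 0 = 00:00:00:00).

44826 ÷ 60 = 747 full seconds, remainder 6 frames.
747 s = 0 h 12 min 27 s.
Timecode: 00:12:27:06.

00:12:27:06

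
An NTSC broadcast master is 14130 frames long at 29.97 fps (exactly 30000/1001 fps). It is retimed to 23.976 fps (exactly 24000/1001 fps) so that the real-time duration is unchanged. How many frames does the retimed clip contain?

Target frames = source frames × (target rate / source rate) = 14130 × (24000/1001)/(30000/1001) = 14130 × 4/5 = 11304.

11304 frames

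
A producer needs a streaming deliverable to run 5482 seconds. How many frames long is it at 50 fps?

274100 frames

Frames = 5482 × 50 = 274100.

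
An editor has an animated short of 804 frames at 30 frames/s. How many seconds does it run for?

Running time = 804 / (30) = 26.8 s.

26.8 seconds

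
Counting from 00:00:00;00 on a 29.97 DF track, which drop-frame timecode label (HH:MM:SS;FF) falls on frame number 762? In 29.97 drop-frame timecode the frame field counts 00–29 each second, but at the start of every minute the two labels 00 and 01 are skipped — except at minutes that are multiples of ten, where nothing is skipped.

Each 10-minute DF block holds 10 × 60 × 30 − 9 × 2 = 17982 frames. 762 ÷ 17982 → 0 full blocks, remainder 762.
Within the partial block the first minute is 1800 frames and each further minute 1798, so 0 further minute boundaries passed. Total skipped labels = 18 × 0 + 2 × 0 = 0.
Non-drop label index = 762 + 0 = 762; at 30 labels/s that is 00:00:25:12, i.e. DF 00:00:25;12.

00:00:25;12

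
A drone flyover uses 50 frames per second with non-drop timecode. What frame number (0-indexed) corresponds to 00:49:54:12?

Total seconds to the label: (0 × 3600 + 49 × 60 + 54) = 2994.
Frame index = 2994 × 50 + 12 = 149712.

149712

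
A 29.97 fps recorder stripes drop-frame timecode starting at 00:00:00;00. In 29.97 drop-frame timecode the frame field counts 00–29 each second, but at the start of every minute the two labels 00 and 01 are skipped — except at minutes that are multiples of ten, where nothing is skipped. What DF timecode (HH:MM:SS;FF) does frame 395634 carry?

Ten DF minutes hold 17982 frames, so frame 395634 lies in block 22 (frames 395604–413585) with 30 frames into that block.
The block's first minute is 1800 frames and the rest 1798 each; 30 frames reaches minute 0, so 22 × 18 + 0 × 2 = 396 labels have been skipped so far.
Adding those back, label number 395634 + 396 = 396030 at 30 labels/s is 13201 s + 0 f = 3 h 40 min 1 s frame 0, i.e. 03:40:01;00.

03:40:01;00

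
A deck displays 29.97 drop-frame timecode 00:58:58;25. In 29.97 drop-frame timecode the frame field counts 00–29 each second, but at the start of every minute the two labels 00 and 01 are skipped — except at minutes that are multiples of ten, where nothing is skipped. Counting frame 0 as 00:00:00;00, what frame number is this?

106059

As if non-drop at 30 labels/s: (0 × 3600 + 58 × 60 + 58) × 30 + 25 = 106165.
Minute boundaries passed: 58; those not divisible by 10: 58 − 5 = 53; dropped labels = 2 × 53 = 106.
Actual frame index = 106165 − 106 = 106059.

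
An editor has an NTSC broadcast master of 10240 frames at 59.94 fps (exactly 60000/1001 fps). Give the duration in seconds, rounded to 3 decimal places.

Running time = 10240 × 1001/60000 = 64064/375 s ≈ 170.837 s.

170.837 seconds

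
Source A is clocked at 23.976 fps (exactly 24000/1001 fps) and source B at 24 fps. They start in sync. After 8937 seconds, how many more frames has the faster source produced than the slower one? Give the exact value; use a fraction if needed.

214488/1001 frames

A emits 24000/1001 × 8937 = 214488000/1001 frames; B emits 24 × 8937 = 214488.
Difference = 214488/1001 frames (≈ 214.2737); B is ahead of A.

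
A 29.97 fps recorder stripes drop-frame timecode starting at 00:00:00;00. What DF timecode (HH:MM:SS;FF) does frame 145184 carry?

01:20:44;08

Each 10-minute DF block holds 10 × 60 × 30 − 9 × 2 = 17982 frames. 145184 ÷ 17982 → 8 full blocks, remainder 1328.
Within the partial block the first minute is 1800 frames and each further minute 1798, so 0 further minute boundaries passed. Total skipped labels = 18 × 8 + 2 × 0 = 144.
Non-drop label index = 145184 + 144 = 145328; at 30 labels/s that is 01:20:44:08, i.e. DF 01:20:44;08.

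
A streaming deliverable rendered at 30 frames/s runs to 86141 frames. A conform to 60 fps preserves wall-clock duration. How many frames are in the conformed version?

Target frames = source frames × (target rate / source rate) = 86141 × (60)/(30) = 86141 × 2 = 172282.

172282 frames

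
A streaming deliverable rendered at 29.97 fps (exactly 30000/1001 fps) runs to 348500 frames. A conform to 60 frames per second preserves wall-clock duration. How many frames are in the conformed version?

Target frames = source frames × (target rate / source rate) = 348500 × (60)/(30000/1001) = 348500 × 1001/500 = 697697.

697697 frames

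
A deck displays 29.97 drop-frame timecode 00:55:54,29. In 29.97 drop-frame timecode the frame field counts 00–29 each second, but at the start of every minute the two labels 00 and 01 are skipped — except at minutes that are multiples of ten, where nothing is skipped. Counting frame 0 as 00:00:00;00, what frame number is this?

Complete 10-minute blocks: 5, each 17982 frames → 89910.
Remaining 5 whole minutes in the current block: 1800 + 4 × 1798 = 8992 frames.
Within the current minute: 54 × 30 + 29 − 2 = 1647 (labels ;00/;01 skipped at this minute). Total = 89910 + 8992 + 1647 = 100549.

100549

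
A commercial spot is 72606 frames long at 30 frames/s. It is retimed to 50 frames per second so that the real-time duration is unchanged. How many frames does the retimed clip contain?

121010 frames

Target frames = source frames × (target rate / source rate) = 72606 × (50)/(30) = 72606 × 5/3 = 121010.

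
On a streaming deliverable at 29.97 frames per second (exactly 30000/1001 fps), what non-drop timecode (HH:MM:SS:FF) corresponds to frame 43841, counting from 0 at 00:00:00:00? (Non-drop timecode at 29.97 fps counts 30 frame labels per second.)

00:24:21:11

43841 ÷ 30 = 1461 full seconds, remainder 11 frames.
1461 s = 0 h 24 min 21 s.
Timecode: 00:24:21:11.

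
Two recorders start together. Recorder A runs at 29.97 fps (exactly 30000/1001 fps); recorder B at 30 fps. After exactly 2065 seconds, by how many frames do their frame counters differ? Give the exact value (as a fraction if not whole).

8850/143 frames

A emits 30000/1001 × 2065 = 8850000/143 frames; B emits 30 × 2065 = 61950.
Difference = 8850/143 frames (≈ 61.8881); B is ahead of A.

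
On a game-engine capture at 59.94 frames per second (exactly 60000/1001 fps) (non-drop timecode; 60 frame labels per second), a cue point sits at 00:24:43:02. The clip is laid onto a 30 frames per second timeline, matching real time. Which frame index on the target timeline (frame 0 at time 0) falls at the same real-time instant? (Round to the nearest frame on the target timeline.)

frame 44535

Source frame index: (0×3600 + 24×60 + 43) × 60 + 2 = 88982.
Real time: 88982 / (60000/1001) = 44535491/30000 s.
Target frame: (44535491/30000) × (30) = 44535491/1000 ≈ 44535.491 → 44535.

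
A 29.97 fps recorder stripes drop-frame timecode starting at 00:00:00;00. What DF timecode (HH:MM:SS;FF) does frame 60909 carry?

Ten DF minutes hold 17982 frames, so frame 60909 lies in block 3 (frames 53946–71927) with 6963 frames into that block.
The block's first minute is 1800 frames and the rest 1798 each; 6963 frames reaches minute 3, so 3 × 18 + 3 × 2 = 60 labels have been skipped so far.
Adding those back, label number 60909 + 60 = 60969 at 30 labels/s is 2032 s + 9 f = 0 h 33 min 52 s frame 9, i.e. 00:33:52;09.

00:33:52;09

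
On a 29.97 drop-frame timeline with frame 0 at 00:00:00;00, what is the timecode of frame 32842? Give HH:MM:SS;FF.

00:18:15;26

Ten DF minutes hold 17982 frames, so frame 32842 lies in block 1 (frames 17982–35963) with 14860 frames into that block.
The block's first minute is 1800 frames and the rest 1798 each; 14860 frames reaches minute 8, so 1 × 18 + 8 × 2 = 34 labels have been skipped so far.
Adding those back, label number 32842 + 34 = 32876 at 30 labels/s is 1095 s + 26 f = 0 h 18 min 15 s frame 26, i.e. 00:18:15;26.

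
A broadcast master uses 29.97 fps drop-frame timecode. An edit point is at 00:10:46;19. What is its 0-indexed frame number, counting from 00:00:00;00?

19381

Complete 10-minute blocks: 1, each 17982 frames → 17982.
Remaining 0 whole minutes in the current block: 0 frames.
Within the current minute: 46 × 30 + 19 = 1399. Total = 17982 + 0 + 1399 = 19381.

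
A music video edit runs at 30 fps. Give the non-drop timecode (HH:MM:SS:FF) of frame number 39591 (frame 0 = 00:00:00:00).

39591 ÷ 30 = 1319 full seconds, remainder 21 frames.
1319 s = 0 h 21 min 59 s.
Timecode: 00:21:59:21.

00:21:59:21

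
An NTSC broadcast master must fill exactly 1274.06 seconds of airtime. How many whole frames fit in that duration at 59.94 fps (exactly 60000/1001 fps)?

76367 frames

Frames = 1274.06 × 60000/1001 = 76443600/1001 ≈ 76367.2328.
Complete frames: 76367.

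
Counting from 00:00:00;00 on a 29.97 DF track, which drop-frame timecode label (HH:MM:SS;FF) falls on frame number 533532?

04:56:42;06

Ten DF minutes hold 17982 frames, so frame 533532 lies in block 29 (frames 521478–539459) with 12054 frames into that block.
The block's first minute is 1800 frames and the rest 1798 each; 12054 frames reaches minute 6, so 29 × 18 + 6 × 2 = 534 labels have been skipped so far.
Adding those back, label number 533532 + 534 = 534066 at 30 labels/s is 17802 s + 6 f = 4 h 56 min 42 s frame 6, i.e. 04:56:42;06.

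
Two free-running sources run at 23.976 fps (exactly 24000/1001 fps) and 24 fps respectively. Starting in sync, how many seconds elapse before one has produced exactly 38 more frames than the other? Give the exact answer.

The gap grows by |24 − 24000/1001| = 24/1001 frames per second.
Time for a 38-frame gap: 38 ÷ (24/1001) = 19019/12 s.

19019/12 seconds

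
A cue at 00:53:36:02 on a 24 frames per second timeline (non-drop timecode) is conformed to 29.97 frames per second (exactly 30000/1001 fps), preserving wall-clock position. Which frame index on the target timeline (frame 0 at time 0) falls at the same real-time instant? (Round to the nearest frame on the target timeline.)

Source frame index: (0×3600 + 53×60 + 36) × 24 + 2 = 77186.
Real time: 77186 / (24) = 38593/12 s.
Target frame: (38593/12) × (30000/1001) = 96482500/1001 ≈ 96386.114 → 96386.

frame 96386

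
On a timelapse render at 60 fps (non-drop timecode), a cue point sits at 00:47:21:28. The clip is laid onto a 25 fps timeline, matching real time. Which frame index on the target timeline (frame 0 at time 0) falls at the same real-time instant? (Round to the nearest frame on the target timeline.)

frame 71037

Source frame index: (0×3600 + 47×60 + 21) × 60 + 28 = 170488.
Real time: 170488 / (60) = 42622/15 s.
Target frame: (42622/15) × (25) = 213110/3 ≈ 71036.667 → 71037.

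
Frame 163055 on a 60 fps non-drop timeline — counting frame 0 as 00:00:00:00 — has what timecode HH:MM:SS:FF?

00:45:17:35

163055 ÷ 60 = 2717 full seconds, remainder 35 frames.
2717 s = 0 h 45 min 17 s.
Timecode: 00:45:17:35.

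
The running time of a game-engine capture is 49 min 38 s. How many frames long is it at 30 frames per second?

89340 frames

49 min 38 s = 2978 s.
Frames = 2978 × 30 = 89340.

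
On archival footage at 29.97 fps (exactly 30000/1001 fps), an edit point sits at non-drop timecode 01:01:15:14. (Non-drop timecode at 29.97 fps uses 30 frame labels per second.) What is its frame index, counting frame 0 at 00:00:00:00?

110264

Total seconds to the label: (1 × 3600 + 1 × 60 + 15) = 3675.
Frame index = 3675 × 30 + 14 = 110264.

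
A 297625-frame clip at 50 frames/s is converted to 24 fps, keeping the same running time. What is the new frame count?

Target frames = source frames × (target rate / source rate) = 297625 × (24)/(50) = 297625 × 12/25 = 142860.

142860 frames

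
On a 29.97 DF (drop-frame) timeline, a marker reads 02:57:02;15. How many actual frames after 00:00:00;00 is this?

Complete 10-minute blocks: 17, each 17982 frames → 305694.
Remaining 7 whole minutes in the current block: 1800 + 6 × 1798 = 12588 frames.
Within the current minute: 2 × 30 + 15 − 2 = 73 (labels ;00/;01 skipped at this minute). Total = 305694 + 12588 + 73 = 318355.

318355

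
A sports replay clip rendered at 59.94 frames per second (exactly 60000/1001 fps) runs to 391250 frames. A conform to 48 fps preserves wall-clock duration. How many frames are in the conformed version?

313313 frames

Target frames = source frames × (target rate / source rate) = 391250 × (48)/(60000/1001) = 391250 × 1001/1250 = 313313.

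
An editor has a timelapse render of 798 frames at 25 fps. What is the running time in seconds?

Running time = 798 / (25) = 31.92 s.

31.92 seconds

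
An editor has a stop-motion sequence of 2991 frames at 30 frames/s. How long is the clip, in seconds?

Running time = 2991 / (30) = 99.7 s.

99.7 seconds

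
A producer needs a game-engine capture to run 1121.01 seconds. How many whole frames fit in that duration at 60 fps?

67260 frames

Frames = 1121.01 × 60 = 336303/5 ≈ 67260.6000.
Complete frames: 67260.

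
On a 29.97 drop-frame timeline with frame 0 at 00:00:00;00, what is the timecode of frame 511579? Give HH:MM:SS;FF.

04:44:29;21

Each 10-minute DF block holds 10 × 60 × 30 − 9 × 2 = 17982 frames. 511579 ÷ 17982 → 28 full blocks, remainder 8083.
Within the partial block the first minute is 1800 frames and each further minute 1798, so 4 further minute boundaries passed. Total skipped labels = 18 × 28 + 2 × 4 = 512.
Non-drop label index = 511579 + 512 = 512091; at 30 labels/s that is 04:44:29:21, i.e. DF 04:44:29;21.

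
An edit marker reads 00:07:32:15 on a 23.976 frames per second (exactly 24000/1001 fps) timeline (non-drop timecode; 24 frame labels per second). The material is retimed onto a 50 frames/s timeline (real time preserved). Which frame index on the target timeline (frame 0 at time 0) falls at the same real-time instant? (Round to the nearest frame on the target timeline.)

frame 22654

Source frame index: (0×3600 + 7×60 + 32) × 24 + 15 = 10863.
Real time: 10863 / (24000/1001) = 3624621/8000 s.
Target frame: (3624621/8000) × (50) = 3624621/160 ≈ 22653.881 → 22654.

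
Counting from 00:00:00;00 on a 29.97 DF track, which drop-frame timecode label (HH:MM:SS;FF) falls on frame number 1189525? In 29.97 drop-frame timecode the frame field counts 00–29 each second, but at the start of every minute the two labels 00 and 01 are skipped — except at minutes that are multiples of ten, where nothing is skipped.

11:01:30;15

Ten DF minutes hold 17982 frames, so frame 1189525 lies in block 66 (frames 1186812–1204793) with 2713 frames into that block.
The block's first minute is 1800 frames and the rest 1798 each; 2713 frames reaches minute 1, so 66 × 18 + 1 × 2 = 1190 labels have been skipped so far.
Adding those back, label number 1189525 + 1190 = 1190715 at 30 labels/s is 39690 s + 15 f = 11 h 1 min 30 s frame 15, i.e. 11:01:30;15.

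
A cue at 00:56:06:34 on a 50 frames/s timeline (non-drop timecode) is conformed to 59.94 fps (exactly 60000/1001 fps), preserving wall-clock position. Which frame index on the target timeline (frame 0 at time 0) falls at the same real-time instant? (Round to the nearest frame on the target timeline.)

Source frame index: (0×3600 + 56×60 + 6) × 50 + 34 = 168334.
Real time: 168334 / (50) = 84167/25 s.
Target frame: (84167/25) × (60000/1001) = 202000800/1001 ≈ 201799.001 → 201799.

frame 201799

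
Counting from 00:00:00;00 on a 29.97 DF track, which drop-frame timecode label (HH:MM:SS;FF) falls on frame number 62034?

Ten DF minutes hold 17982 frames, so frame 62034 lies in block 3 (frames 53946–71927) with 8088 frames into that block.
The block's first minute is 1800 frames and the rest 1798 each; 8088 frames reaches minute 4, so 3 × 18 + 4 × 2 = 62 labels have been skipped so far.
Adding those back, label number 62034 + 62 = 62096 at 30 labels/s is 2069 s + 26 f = 0 h 34 min 29 s frame 26, i.e. 00:34:29;26.

00:34:29;26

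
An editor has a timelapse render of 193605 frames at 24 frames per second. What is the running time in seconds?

8066.875 seconds

Running time = 193605 / (24) = 8066.875 s.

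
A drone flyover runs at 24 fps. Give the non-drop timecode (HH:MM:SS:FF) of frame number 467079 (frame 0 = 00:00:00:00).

467079 ÷ 24 = 19461 full seconds, remainder 15 frames.
19461 s = 5 h 24 min 21 s.
Timecode: 05:24:21:15.

05:24:21:15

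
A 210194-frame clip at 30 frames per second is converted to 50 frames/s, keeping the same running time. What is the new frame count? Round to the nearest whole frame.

Frames at target rate = 210194 × (50) / (30) = 1050970/3 ≈ 350323.333.
Nearest whole frame: 350323.

350323 frames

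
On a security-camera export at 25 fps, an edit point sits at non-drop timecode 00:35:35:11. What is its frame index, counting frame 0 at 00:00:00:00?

53386

Total seconds to the label: (0 × 3600 + 35 × 60 + 35) = 2135.
Frame index = 2135 × 25 + 11 = 53386.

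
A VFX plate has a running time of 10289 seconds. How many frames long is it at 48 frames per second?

493872 frames

Frames = 10289 × 48 = 493872.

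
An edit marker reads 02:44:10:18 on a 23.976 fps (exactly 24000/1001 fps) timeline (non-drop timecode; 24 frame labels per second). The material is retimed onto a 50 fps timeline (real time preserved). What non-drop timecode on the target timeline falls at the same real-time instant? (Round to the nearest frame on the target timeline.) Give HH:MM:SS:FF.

02:44:20:30

Source frame index: (2×3600 + 44×60 + 10) × 24 + 18 = 236418.
Real time: 236418 / (24000/1001) = 39442403/4000 s.
Target frame: (39442403/4000) × (50) = 39442403/80 ≈ 493030.037 → 493030.
At 50 labels/s: frame 493030 → 02:44:20:30.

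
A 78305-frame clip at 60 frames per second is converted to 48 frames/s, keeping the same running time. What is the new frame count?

62644 frames

Target frames = source frames × (target rate / source rate) = 78305 × (48)/(60) = 78305 × 4/5 = 62644.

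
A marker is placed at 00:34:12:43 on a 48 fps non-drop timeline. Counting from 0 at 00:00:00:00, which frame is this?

Total seconds to the label: (0 × 3600 + 34 × 60 + 12) = 2052.
Frame index = 2052 × 48 + 43 = 98539.

98539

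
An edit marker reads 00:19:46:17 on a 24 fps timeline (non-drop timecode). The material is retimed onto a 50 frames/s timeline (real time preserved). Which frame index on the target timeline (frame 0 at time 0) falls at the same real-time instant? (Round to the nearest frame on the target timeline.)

frame 59335

Source frame index: (0×3600 + 19×60 + 46) × 24 + 17 = 28481.
Real time: 28481 / (24) = 28481/24 s.
Target frame: (28481/24) × (50) = 712025/12 ≈ 59335.417 → 59335.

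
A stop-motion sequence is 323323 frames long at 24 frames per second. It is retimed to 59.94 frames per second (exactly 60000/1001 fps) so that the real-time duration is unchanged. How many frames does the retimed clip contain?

Target frames = source frames × (target rate / source rate) = 323323 × (60000/1001)/(24) = 323323 × 2500/1001 = 807500.

807500 frames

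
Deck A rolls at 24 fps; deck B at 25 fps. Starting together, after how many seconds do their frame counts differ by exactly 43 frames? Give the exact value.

43 seconds

The gap grows by |25 − 24| = 1 frame per second.
Time for a 43-frame gap: 43 ÷ (1) = 43 s.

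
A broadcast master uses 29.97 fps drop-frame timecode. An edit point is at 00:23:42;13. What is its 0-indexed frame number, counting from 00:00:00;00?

42631

As if non-drop at 30 labels/s: (0 × 3600 + 23 × 60 + 42) × 30 + 13 = 42673.
Minute boundaries passed: 23; those not divisible by 10: 23 − 2 = 21; dropped labels = 2 × 21 = 42.
Actual frame index = 42673 − 42 = 42631.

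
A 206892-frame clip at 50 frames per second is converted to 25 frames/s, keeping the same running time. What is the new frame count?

Target frames = source frames × (target rate / source rate) = 206892 × (25)/(50) = 206892 × 1/2 = 103446.

103446 frames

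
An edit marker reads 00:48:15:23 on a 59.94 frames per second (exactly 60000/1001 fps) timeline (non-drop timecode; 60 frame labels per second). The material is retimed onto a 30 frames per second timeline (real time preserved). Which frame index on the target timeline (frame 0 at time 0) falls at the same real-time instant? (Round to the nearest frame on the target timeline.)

Source frame index: (0×3600 + 48×60 + 15) × 60 + 23 = 173723.
Real time: 173723 / (60000/1001) = 173896723/60000 s.
Target frame: (173896723/60000) × (30) = 173896723/2000 ≈ 86948.361 → 86948.

frame 86948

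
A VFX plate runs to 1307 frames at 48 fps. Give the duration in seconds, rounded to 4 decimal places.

Running time = 1307 × 1/48 = 1307/48 s ≈ 27.2292 s.

27.2292 seconds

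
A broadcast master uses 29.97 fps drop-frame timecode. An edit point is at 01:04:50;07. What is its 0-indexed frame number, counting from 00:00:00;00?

116591

Complete 10-minute blocks: 6, each 17982 frames → 107892.
Remaining 4 whole minutes in the current block: 1800 + 3 × 1798 = 7194 frames.
Within the current minute: 50 × 30 + 7 − 2 = 1505 (labels ;00/;01 skipped at this minute). Total = 107892 + 7194 + 1505 = 116591.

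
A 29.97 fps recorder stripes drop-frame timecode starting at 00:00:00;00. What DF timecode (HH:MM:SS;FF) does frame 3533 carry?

Ten DF minutes hold 17982 frames, so frame 3533 lies in block 0 (frames 0–17981) with 3533 frames into that block.
The block's first minute is 1800 frames and the rest 1798 each; 3533 frames reaches minute 1, so 0 × 18 + 1 × 2 = 2 labels have been skipped so far.
Adding those back, label number 3533 + 2 = 3535 at 30 labels/s is 117 s + 25 f = 0 h 1 min 57 s frame 25, i.e. 00:01:57;25.

00:01:57;25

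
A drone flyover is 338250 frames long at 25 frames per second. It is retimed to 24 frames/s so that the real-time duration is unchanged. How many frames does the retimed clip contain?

Target frames = source frames × (target rate / source rate) = 338250 × (24)/(25) = 338250 × 24/25 = 324720.

324720 frames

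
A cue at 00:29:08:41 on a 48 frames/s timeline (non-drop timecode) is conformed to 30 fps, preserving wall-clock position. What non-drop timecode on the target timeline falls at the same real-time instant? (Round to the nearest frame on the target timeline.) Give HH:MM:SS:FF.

00:29:08:26

Source frame index: (0×3600 + 29×60 + 8) × 48 + 41 = 83945.
Real time: 83945 / (48) = 83945/48 s.
Target frame: (83945/48) × (30) = 419725/8 ≈ 52465.625 → 52466.
At 30 labels/s: frame 52466 → 00:29:08:26.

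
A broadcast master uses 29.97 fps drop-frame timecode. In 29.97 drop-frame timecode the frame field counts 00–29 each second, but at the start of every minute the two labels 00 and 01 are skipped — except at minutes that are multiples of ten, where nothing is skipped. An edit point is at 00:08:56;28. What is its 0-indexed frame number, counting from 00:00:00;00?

Complete 10-minute blocks: 0, each 17982 frames → 0.
Remaining 8 whole minutes in the current block: 1800 + 7 × 1798 = 14386 frames.
Within the current minute: 56 × 30 + 28 − 2 = 1706 (labels ;00/;01 skipped at this minute). Total = 0 + 14386 + 1706 = 16092.

16092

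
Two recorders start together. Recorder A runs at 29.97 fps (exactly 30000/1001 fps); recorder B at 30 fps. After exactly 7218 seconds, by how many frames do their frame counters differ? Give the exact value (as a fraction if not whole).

A emits 30000/1001 × 7218 = 216540000/1001 frames; B emits 30 × 7218 = 216540.
Difference = 216540/1001 frames (≈ 216.3237); B is ahead of A.

216540/1001 frames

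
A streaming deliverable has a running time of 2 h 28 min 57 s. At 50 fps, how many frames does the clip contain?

446850 frames

2 h 28 min 57 s = 8937 s.
Frames = 8937 × 50 = 446850.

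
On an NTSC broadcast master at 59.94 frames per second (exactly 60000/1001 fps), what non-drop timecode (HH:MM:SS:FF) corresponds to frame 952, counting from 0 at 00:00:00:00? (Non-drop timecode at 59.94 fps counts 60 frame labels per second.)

00:00:15:52

952 ÷ 60 = 15 full seconds, remainder 52 frames.
15 s = 0 h 0 min 15 s.
Timecode: 00:00:15:52.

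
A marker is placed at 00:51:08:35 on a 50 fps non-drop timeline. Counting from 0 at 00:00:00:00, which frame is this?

153435

Total seconds to the label: (0 × 3600 + 51 × 60 + 8) = 3068.
Frame index = 3068 × 50 + 35 = 153435.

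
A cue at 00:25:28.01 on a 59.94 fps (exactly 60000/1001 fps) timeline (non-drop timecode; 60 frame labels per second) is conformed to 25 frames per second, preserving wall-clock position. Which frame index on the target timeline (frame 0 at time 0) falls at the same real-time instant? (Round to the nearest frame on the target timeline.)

frame 38239

Source frame index: (0×3600 + 25×60 + 28) × 60 + 1 = 91681.
Real time: 91681 / (60000/1001) = 91772681/60000 s.
Target frame: (91772681/60000) × (25) = 91772681/2400 ≈ 38238.617 → 38239.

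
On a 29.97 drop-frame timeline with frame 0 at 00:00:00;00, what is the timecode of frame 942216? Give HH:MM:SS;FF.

08:43:58;18

Each 10-minute DF block holds 10 × 60 × 30 − 9 × 2 = 17982 frames. 942216 ÷ 17982 → 52 full blocks, remainder 7152.
Within the partial block the first minute is 1800 frames and each further minute 1798, so 3 further minute boundaries passed. Total skipped labels = 18 × 52 + 2 × 3 = 942.
Non-drop label index = 942216 + 942 = 943158; at 30 labels/s that is 08:43:58:18, i.e. DF 08:43:58;18.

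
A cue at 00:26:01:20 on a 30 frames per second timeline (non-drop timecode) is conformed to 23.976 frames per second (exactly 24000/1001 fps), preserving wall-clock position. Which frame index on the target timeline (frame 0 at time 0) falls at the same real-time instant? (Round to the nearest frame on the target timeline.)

Source frame index: (0×3600 + 26×60 + 1) × 30 + 20 = 46850.
Real time: 46850 / (30) = 4685/3 s.
Target frame: (4685/3) × (24000/1001) = 37480000/1001 ≈ 37442.557 → 37443.

frame 37443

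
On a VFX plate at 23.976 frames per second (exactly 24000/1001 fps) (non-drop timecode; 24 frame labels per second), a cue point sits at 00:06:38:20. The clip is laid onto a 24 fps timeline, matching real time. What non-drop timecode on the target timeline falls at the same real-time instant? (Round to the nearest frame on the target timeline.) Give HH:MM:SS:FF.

00:06:39:06

Source frame index: (0×3600 + 6×60 + 38) × 24 + 20 = 9572.
Real time: 9572 / (24000/1001) = 2395393/6000 s.
Target frame: (2395393/6000) × (24) = 2395393/250 ≈ 9581.572 → 9582.
At 24 labels/s: frame 9582 → 00:06:39:06.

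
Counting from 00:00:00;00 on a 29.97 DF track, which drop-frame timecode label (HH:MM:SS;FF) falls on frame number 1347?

00:00:44;27

Ten DF minutes hold 17982 frames, so frame 1347 lies in block 0 (frames 0–17981) with 1347 frames into that block.
The block's first minute is 1800 frames and the rest 1798 each; 1347 frames reaches minute 0, so 0 × 18 + 0 × 2 = 0 labels have been skipped so far.
Adding those back, label number 1347 + 0 = 1347 at 30 labels/s is 44 s + 27 f = 0 h 0 min 44 s frame 27, i.e. 00:00:44;27.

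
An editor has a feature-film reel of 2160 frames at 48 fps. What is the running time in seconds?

45 seconds

Running time = 2160 / (48) = 45 s.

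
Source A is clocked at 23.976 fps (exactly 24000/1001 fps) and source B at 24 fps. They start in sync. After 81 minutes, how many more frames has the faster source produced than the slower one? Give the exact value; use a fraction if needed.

116640/1001 frames

81 min = 4860 s.
A emits 24000/1001 × 4860 = 116640000/1001 frames; B emits 24 × 4860 = 116640.
Difference = 116640/1001 frames (≈ 116.5235); B is ahead of A.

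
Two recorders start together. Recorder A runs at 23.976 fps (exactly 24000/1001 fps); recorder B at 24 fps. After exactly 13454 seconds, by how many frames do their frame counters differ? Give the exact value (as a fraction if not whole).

46128/143 frames

A emits 24000/1001 × 13454 = 46128000/143 frames; B emits 24 × 13454 = 322896.
Difference = 46128/143 frames (≈ 322.5734); B is ahead of A.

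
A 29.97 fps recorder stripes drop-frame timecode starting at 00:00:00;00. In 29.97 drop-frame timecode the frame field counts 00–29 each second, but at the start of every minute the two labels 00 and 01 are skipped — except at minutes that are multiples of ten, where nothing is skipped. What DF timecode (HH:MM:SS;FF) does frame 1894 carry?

00:01:03;06

Ten DF minutes hold 17982 frames, so frame 1894 lies in block 0 (frames 0–17981) with 1894 frames into that block.
The block's first minute is 1800 frames and the rest 1798 each; 1894 frames reaches minute 1, so 0 × 18 + 1 × 2 = 2 labels have been skipped so far.
Adding those back, label number 1894 + 2 = 1896 at 30 labels/s is 63 s + 6 f = 0 h 1 min 3 s frame 6, i.e. 00:01:03;06.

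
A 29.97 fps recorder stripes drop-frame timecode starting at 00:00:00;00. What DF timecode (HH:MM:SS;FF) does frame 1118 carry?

Ten DF minutes hold 17982 frames, so frame 1118 lies in block 0 (frames 0–17981) with 1118 frames into that block.
The block's first minute is 1800 frames and the rest 1798 each; 1118 frames reaches minute 0, so 0 × 18 + 0 × 2 = 0 labels have been skipped so far.
Adding those back, label number 1118 + 0 = 1118 at 30 labels/s is 37 s + 8 f = 0 h 0 min 37 s frame 8, i.e. 00:00:37;08.

00:00:37;08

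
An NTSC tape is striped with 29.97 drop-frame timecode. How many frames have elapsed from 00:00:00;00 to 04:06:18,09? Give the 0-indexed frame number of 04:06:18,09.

As if non-drop at 30 labels/s: (4 × 3600 + 6 × 60 + 18) × 30 + 9 = 443349.
Minute boundaries passed: 246; those not divisible by 10: 246 − 24 = 222; dropped labels = 2 × 222 = 444.
Actual frame index = 443349 − 444 = 442905.

442905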